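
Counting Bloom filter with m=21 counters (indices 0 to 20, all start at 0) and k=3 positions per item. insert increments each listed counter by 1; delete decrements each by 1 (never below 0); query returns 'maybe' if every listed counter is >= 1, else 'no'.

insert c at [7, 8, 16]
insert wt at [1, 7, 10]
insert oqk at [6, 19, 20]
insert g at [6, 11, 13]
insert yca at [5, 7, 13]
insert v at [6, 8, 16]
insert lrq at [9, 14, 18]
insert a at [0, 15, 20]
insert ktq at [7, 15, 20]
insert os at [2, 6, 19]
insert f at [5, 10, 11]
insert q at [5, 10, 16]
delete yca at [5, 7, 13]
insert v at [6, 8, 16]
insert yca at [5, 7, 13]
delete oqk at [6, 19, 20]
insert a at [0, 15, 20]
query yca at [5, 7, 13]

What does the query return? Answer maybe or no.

Answer: maybe

Derivation:
Step 1: insert c at [7, 8, 16] -> counters=[0,0,0,0,0,0,0,1,1,0,0,0,0,0,0,0,1,0,0,0,0]
Step 2: insert wt at [1, 7, 10] -> counters=[0,1,0,0,0,0,0,2,1,0,1,0,0,0,0,0,1,0,0,0,0]
Step 3: insert oqk at [6, 19, 20] -> counters=[0,1,0,0,0,0,1,2,1,0,1,0,0,0,0,0,1,0,0,1,1]
Step 4: insert g at [6, 11, 13] -> counters=[0,1,0,0,0,0,2,2,1,0,1,1,0,1,0,0,1,0,0,1,1]
Step 5: insert yca at [5, 7, 13] -> counters=[0,1,0,0,0,1,2,3,1,0,1,1,0,2,0,0,1,0,0,1,1]
Step 6: insert v at [6, 8, 16] -> counters=[0,1,0,0,0,1,3,3,2,0,1,1,0,2,0,0,2,0,0,1,1]
Step 7: insert lrq at [9, 14, 18] -> counters=[0,1,0,0,0,1,3,3,2,1,1,1,0,2,1,0,2,0,1,1,1]
Step 8: insert a at [0, 15, 20] -> counters=[1,1,0,0,0,1,3,3,2,1,1,1,0,2,1,1,2,0,1,1,2]
Step 9: insert ktq at [7, 15, 20] -> counters=[1,1,0,0,0,1,3,4,2,1,1,1,0,2,1,2,2,0,1,1,3]
Step 10: insert os at [2, 6, 19] -> counters=[1,1,1,0,0,1,4,4,2,1,1,1,0,2,1,2,2,0,1,2,3]
Step 11: insert f at [5, 10, 11] -> counters=[1,1,1,0,0,2,4,4,2,1,2,2,0,2,1,2,2,0,1,2,3]
Step 12: insert q at [5, 10, 16] -> counters=[1,1,1,0,0,3,4,4,2,1,3,2,0,2,1,2,3,0,1,2,3]
Step 13: delete yca at [5, 7, 13] -> counters=[1,1,1,0,0,2,4,3,2,1,3,2,0,1,1,2,3,0,1,2,3]
Step 14: insert v at [6, 8, 16] -> counters=[1,1,1,0,0,2,5,3,3,1,3,2,0,1,1,2,4,0,1,2,3]
Step 15: insert yca at [5, 7, 13] -> counters=[1,1,1,0,0,3,5,4,3,1,3,2,0,2,1,2,4,0,1,2,3]
Step 16: delete oqk at [6, 19, 20] -> counters=[1,1,1,0,0,3,4,4,3,1,3,2,0,2,1,2,4,0,1,1,2]
Step 17: insert a at [0, 15, 20] -> counters=[2,1,1,0,0,3,4,4,3,1,3,2,0,2,1,3,4,0,1,1,3]
Query yca: check counters[5]=3 counters[7]=4 counters[13]=2 -> maybe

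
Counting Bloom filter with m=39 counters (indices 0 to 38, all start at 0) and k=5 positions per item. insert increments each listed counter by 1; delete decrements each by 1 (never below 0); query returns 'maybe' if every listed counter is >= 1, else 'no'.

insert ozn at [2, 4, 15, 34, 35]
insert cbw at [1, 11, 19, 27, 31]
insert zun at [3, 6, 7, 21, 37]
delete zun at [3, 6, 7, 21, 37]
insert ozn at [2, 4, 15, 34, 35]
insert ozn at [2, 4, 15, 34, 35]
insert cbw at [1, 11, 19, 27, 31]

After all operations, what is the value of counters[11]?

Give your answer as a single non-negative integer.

Step 1: insert ozn at [2, 4, 15, 34, 35] -> counters=[0,0,1,0,1,0,0,0,0,0,0,0,0,0,0,1,0,0,0,0,0,0,0,0,0,0,0,0,0,0,0,0,0,0,1,1,0,0,0]
Step 2: insert cbw at [1, 11, 19, 27, 31] -> counters=[0,1,1,0,1,0,0,0,0,0,0,1,0,0,0,1,0,0,0,1,0,0,0,0,0,0,0,1,0,0,0,1,0,0,1,1,0,0,0]
Step 3: insert zun at [3, 6, 7, 21, 37] -> counters=[0,1,1,1,1,0,1,1,0,0,0,1,0,0,0,1,0,0,0,1,0,1,0,0,0,0,0,1,0,0,0,1,0,0,1,1,0,1,0]
Step 4: delete zun at [3, 6, 7, 21, 37] -> counters=[0,1,1,0,1,0,0,0,0,0,0,1,0,0,0,1,0,0,0,1,0,0,0,0,0,0,0,1,0,0,0,1,0,0,1,1,0,0,0]
Step 5: insert ozn at [2, 4, 15, 34, 35] -> counters=[0,1,2,0,2,0,0,0,0,0,0,1,0,0,0,2,0,0,0,1,0,0,0,0,0,0,0,1,0,0,0,1,0,0,2,2,0,0,0]
Step 6: insert ozn at [2, 4, 15, 34, 35] -> counters=[0,1,3,0,3,0,0,0,0,0,0,1,0,0,0,3,0,0,0,1,0,0,0,0,0,0,0,1,0,0,0,1,0,0,3,3,0,0,0]
Step 7: insert cbw at [1, 11, 19, 27, 31] -> counters=[0,2,3,0,3,0,0,0,0,0,0,2,0,0,0,3,0,0,0,2,0,0,0,0,0,0,0,2,0,0,0,2,0,0,3,3,0,0,0]
Final counters=[0,2,3,0,3,0,0,0,0,0,0,2,0,0,0,3,0,0,0,2,0,0,0,0,0,0,0,2,0,0,0,2,0,0,3,3,0,0,0] -> counters[11]=2

Answer: 2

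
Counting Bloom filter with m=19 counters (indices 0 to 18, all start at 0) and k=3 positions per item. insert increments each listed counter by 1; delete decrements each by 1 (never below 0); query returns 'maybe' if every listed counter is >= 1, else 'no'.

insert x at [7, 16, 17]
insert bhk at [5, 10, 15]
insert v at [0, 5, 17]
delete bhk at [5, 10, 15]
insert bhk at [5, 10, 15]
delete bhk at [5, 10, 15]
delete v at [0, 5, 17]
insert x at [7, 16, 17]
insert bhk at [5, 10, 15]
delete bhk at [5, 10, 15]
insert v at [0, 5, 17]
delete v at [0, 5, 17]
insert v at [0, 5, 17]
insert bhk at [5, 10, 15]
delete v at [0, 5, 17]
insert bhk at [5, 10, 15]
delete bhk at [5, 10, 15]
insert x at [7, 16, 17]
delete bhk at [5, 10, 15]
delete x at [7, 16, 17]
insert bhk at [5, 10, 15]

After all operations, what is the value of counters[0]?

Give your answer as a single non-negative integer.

Answer: 0

Derivation:
Step 1: insert x at [7, 16, 17] -> counters=[0,0,0,0,0,0,0,1,0,0,0,0,0,0,0,0,1,1,0]
Step 2: insert bhk at [5, 10, 15] -> counters=[0,0,0,0,0,1,0,1,0,0,1,0,0,0,0,1,1,1,0]
Step 3: insert v at [0, 5, 17] -> counters=[1,0,0,0,0,2,0,1,0,0,1,0,0,0,0,1,1,2,0]
Step 4: delete bhk at [5, 10, 15] -> counters=[1,0,0,0,0,1,0,1,0,0,0,0,0,0,0,0,1,2,0]
Step 5: insert bhk at [5, 10, 15] -> counters=[1,0,0,0,0,2,0,1,0,0,1,0,0,0,0,1,1,2,0]
Step 6: delete bhk at [5, 10, 15] -> counters=[1,0,0,0,0,1,0,1,0,0,0,0,0,0,0,0,1,2,0]
Step 7: delete v at [0, 5, 17] -> counters=[0,0,0,0,0,0,0,1,0,0,0,0,0,0,0,0,1,1,0]
Step 8: insert x at [7, 16, 17] -> counters=[0,0,0,0,0,0,0,2,0,0,0,0,0,0,0,0,2,2,0]
Step 9: insert bhk at [5, 10, 15] -> counters=[0,0,0,0,0,1,0,2,0,0,1,0,0,0,0,1,2,2,0]
Step 10: delete bhk at [5, 10, 15] -> counters=[0,0,0,0,0,0,0,2,0,0,0,0,0,0,0,0,2,2,0]
Step 11: insert v at [0, 5, 17] -> counters=[1,0,0,0,0,1,0,2,0,0,0,0,0,0,0,0,2,3,0]
Step 12: delete v at [0, 5, 17] -> counters=[0,0,0,0,0,0,0,2,0,0,0,0,0,0,0,0,2,2,0]
Step 13: insert v at [0, 5, 17] -> counters=[1,0,0,0,0,1,0,2,0,0,0,0,0,0,0,0,2,3,0]
Step 14: insert bhk at [5, 10, 15] -> counters=[1,0,0,0,0,2,0,2,0,0,1,0,0,0,0,1,2,3,0]
Step 15: delete v at [0, 5, 17] -> counters=[0,0,0,0,0,1,0,2,0,0,1,0,0,0,0,1,2,2,0]
Step 16: insert bhk at [5, 10, 15] -> counters=[0,0,0,0,0,2,0,2,0,0,2,0,0,0,0,2,2,2,0]
Step 17: delete bhk at [5, 10, 15] -> counters=[0,0,0,0,0,1,0,2,0,0,1,0,0,0,0,1,2,2,0]
Step 18: insert x at [7, 16, 17] -> counters=[0,0,0,0,0,1,0,3,0,0,1,0,0,0,0,1,3,3,0]
Step 19: delete bhk at [5, 10, 15] -> counters=[0,0,0,0,0,0,0,3,0,0,0,0,0,0,0,0,3,3,0]
Step 20: delete x at [7, 16, 17] -> counters=[0,0,0,0,0,0,0,2,0,0,0,0,0,0,0,0,2,2,0]
Step 21: insert bhk at [5, 10, 15] -> counters=[0,0,0,0,0,1,0,2,0,0,1,0,0,0,0,1,2,2,0]
Final counters=[0,0,0,0,0,1,0,2,0,0,1,0,0,0,0,1,2,2,0] -> counters[0]=0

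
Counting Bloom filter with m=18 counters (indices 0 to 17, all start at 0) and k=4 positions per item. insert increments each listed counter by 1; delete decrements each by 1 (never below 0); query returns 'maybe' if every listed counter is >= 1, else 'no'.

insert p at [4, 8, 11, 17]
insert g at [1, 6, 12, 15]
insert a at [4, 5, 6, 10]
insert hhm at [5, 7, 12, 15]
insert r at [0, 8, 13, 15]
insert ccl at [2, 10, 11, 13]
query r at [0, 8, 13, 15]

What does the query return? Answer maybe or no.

Step 1: insert p at [4, 8, 11, 17] -> counters=[0,0,0,0,1,0,0,0,1,0,0,1,0,0,0,0,0,1]
Step 2: insert g at [1, 6, 12, 15] -> counters=[0,1,0,0,1,0,1,0,1,0,0,1,1,0,0,1,0,1]
Step 3: insert a at [4, 5, 6, 10] -> counters=[0,1,0,0,2,1,2,0,1,0,1,1,1,0,0,1,0,1]
Step 4: insert hhm at [5, 7, 12, 15] -> counters=[0,1,0,0,2,2,2,1,1,0,1,1,2,0,0,2,0,1]
Step 5: insert r at [0, 8, 13, 15] -> counters=[1,1,0,0,2,2,2,1,2,0,1,1,2,1,0,3,0,1]
Step 6: insert ccl at [2, 10, 11, 13] -> counters=[1,1,1,0,2,2,2,1,2,0,2,2,2,2,0,3,0,1]
Query r: check counters[0]=1 counters[8]=2 counters[13]=2 counters[15]=3 -> maybe

Answer: maybe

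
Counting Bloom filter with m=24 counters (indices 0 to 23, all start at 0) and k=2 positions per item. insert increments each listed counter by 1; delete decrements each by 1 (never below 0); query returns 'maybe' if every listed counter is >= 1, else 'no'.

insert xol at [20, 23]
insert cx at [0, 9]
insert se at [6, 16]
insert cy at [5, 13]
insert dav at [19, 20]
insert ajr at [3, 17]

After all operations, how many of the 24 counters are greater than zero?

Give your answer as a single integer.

Answer: 11

Derivation:
Step 1: insert xol at [20, 23] -> counters=[0,0,0,0,0,0,0,0,0,0,0,0,0,0,0,0,0,0,0,0,1,0,0,1]
Step 2: insert cx at [0, 9] -> counters=[1,0,0,0,0,0,0,0,0,1,0,0,0,0,0,0,0,0,0,0,1,0,0,1]
Step 3: insert se at [6, 16] -> counters=[1,0,0,0,0,0,1,0,0,1,0,0,0,0,0,0,1,0,0,0,1,0,0,1]
Step 4: insert cy at [5, 13] -> counters=[1,0,0,0,0,1,1,0,0,1,0,0,0,1,0,0,1,0,0,0,1,0,0,1]
Step 5: insert dav at [19, 20] -> counters=[1,0,0,0,0,1,1,0,0,1,0,0,0,1,0,0,1,0,0,1,2,0,0,1]
Step 6: insert ajr at [3, 17] -> counters=[1,0,0,1,0,1,1,0,0,1,0,0,0,1,0,0,1,1,0,1,2,0,0,1]
Final counters=[1,0,0,1,0,1,1,0,0,1,0,0,0,1,0,0,1,1,0,1,2,0,0,1] -> 11 nonzero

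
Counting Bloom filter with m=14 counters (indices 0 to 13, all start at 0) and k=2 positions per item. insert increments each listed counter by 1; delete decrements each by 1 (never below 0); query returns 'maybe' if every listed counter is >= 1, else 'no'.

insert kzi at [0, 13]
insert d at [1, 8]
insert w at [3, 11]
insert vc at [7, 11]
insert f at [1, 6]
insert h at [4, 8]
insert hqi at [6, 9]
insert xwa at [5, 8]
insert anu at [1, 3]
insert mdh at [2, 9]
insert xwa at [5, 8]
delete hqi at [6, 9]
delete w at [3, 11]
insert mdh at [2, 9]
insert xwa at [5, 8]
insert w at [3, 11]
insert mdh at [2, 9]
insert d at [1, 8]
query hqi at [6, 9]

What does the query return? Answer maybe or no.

Answer: maybe

Derivation:
Step 1: insert kzi at [0, 13] -> counters=[1,0,0,0,0,0,0,0,0,0,0,0,0,1]
Step 2: insert d at [1, 8] -> counters=[1,1,0,0,0,0,0,0,1,0,0,0,0,1]
Step 3: insert w at [3, 11] -> counters=[1,1,0,1,0,0,0,0,1,0,0,1,0,1]
Step 4: insert vc at [7, 11] -> counters=[1,1,0,1,0,0,0,1,1,0,0,2,0,1]
Step 5: insert f at [1, 6] -> counters=[1,2,0,1,0,0,1,1,1,0,0,2,0,1]
Step 6: insert h at [4, 8] -> counters=[1,2,0,1,1,0,1,1,2,0,0,2,0,1]
Step 7: insert hqi at [6, 9] -> counters=[1,2,0,1,1,0,2,1,2,1,0,2,0,1]
Step 8: insert xwa at [5, 8] -> counters=[1,2,0,1,1,1,2,1,3,1,0,2,0,1]
Step 9: insert anu at [1, 3] -> counters=[1,3,0,2,1,1,2,1,3,1,0,2,0,1]
Step 10: insert mdh at [2, 9] -> counters=[1,3,1,2,1,1,2,1,3,2,0,2,0,1]
Step 11: insert xwa at [5, 8] -> counters=[1,3,1,2,1,2,2,1,4,2,0,2,0,1]
Step 12: delete hqi at [6, 9] -> counters=[1,3,1,2,1,2,1,1,4,1,0,2,0,1]
Step 13: delete w at [3, 11] -> counters=[1,3,1,1,1,2,1,1,4,1,0,1,0,1]
Step 14: insert mdh at [2, 9] -> counters=[1,3,2,1,1,2,1,1,4,2,0,1,0,1]
Step 15: insert xwa at [5, 8] -> counters=[1,3,2,1,1,3,1,1,5,2,0,1,0,1]
Step 16: insert w at [3, 11] -> counters=[1,3,2,2,1,3,1,1,5,2,0,2,0,1]
Step 17: insert mdh at [2, 9] -> counters=[1,3,3,2,1,3,1,1,5,3,0,2,0,1]
Step 18: insert d at [1, 8] -> counters=[1,4,3,2,1,3,1,1,6,3,0,2,0,1]
Query hqi: check counters[6]=1 counters[9]=3 -> maybe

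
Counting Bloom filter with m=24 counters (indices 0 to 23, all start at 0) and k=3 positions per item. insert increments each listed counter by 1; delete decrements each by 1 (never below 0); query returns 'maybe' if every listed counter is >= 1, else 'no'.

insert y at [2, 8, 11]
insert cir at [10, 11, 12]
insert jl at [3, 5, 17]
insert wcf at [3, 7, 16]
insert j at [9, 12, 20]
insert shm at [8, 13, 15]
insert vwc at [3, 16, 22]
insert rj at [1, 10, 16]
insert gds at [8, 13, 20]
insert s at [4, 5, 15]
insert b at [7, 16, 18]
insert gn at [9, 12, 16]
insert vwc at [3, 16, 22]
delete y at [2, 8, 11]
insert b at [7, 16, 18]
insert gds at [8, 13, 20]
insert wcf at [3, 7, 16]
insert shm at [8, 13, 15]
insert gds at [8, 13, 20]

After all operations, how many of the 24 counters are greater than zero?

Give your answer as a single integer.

Step 1: insert y at [2, 8, 11] -> counters=[0,0,1,0,0,0,0,0,1,0,0,1,0,0,0,0,0,0,0,0,0,0,0,0]
Step 2: insert cir at [10, 11, 12] -> counters=[0,0,1,0,0,0,0,0,1,0,1,2,1,0,0,0,0,0,0,0,0,0,0,0]
Step 3: insert jl at [3, 5, 17] -> counters=[0,0,1,1,0,1,0,0,1,0,1,2,1,0,0,0,0,1,0,0,0,0,0,0]
Step 4: insert wcf at [3, 7, 16] -> counters=[0,0,1,2,0,1,0,1,1,0,1,2,1,0,0,0,1,1,0,0,0,0,0,0]
Step 5: insert j at [9, 12, 20] -> counters=[0,0,1,2,0,1,0,1,1,1,1,2,2,0,0,0,1,1,0,0,1,0,0,0]
Step 6: insert shm at [8, 13, 15] -> counters=[0,0,1,2,0,1,0,1,2,1,1,2,2,1,0,1,1,1,0,0,1,0,0,0]
Step 7: insert vwc at [3, 16, 22] -> counters=[0,0,1,3,0,1,0,1,2,1,1,2,2,1,0,1,2,1,0,0,1,0,1,0]
Step 8: insert rj at [1, 10, 16] -> counters=[0,1,1,3,0,1,0,1,2,1,2,2,2,1,0,1,3,1,0,0,1,0,1,0]
Step 9: insert gds at [8, 13, 20] -> counters=[0,1,1,3,0,1,0,1,3,1,2,2,2,2,0,1,3,1,0,0,2,0,1,0]
Step 10: insert s at [4, 5, 15] -> counters=[0,1,1,3,1,2,0,1,3,1,2,2,2,2,0,2,3,1,0,0,2,0,1,0]
Step 11: insert b at [7, 16, 18] -> counters=[0,1,1,3,1,2,0,2,3,1,2,2,2,2,0,2,4,1,1,0,2,0,1,0]
Step 12: insert gn at [9, 12, 16] -> counters=[0,1,1,3,1,2,0,2,3,2,2,2,3,2,0,2,5,1,1,0,2,0,1,0]
Step 13: insert vwc at [3, 16, 22] -> counters=[0,1,1,4,1,2,0,2,3,2,2,2,3,2,0,2,6,1,1,0,2,0,2,0]
Step 14: delete y at [2, 8, 11] -> counters=[0,1,0,4,1,2,0,2,2,2,2,1,3,2,0,2,6,1,1,0,2,0,2,0]
Step 15: insert b at [7, 16, 18] -> counters=[0,1,0,4,1,2,0,3,2,2,2,1,3,2,0,2,7,1,2,0,2,0,2,0]
Step 16: insert gds at [8, 13, 20] -> counters=[0,1,0,4,1,2,0,3,3,2,2,1,3,3,0,2,7,1,2,0,3,0,2,0]
Step 17: insert wcf at [3, 7, 16] -> counters=[0,1,0,5,1,2,0,4,3,2,2,1,3,3,0,2,8,1,2,0,3,0,2,0]
Step 18: insert shm at [8, 13, 15] -> counters=[0,1,0,5,1,2,0,4,4,2,2,1,3,4,0,3,8,1,2,0,3,0,2,0]
Step 19: insert gds at [8, 13, 20] -> counters=[0,1,0,5,1,2,0,4,5,2,2,1,3,5,0,3,8,1,2,0,4,0,2,0]
Final counters=[0,1,0,5,1,2,0,4,5,2,2,1,3,5,0,3,8,1,2,0,4,0,2,0] -> 17 nonzero

Answer: 17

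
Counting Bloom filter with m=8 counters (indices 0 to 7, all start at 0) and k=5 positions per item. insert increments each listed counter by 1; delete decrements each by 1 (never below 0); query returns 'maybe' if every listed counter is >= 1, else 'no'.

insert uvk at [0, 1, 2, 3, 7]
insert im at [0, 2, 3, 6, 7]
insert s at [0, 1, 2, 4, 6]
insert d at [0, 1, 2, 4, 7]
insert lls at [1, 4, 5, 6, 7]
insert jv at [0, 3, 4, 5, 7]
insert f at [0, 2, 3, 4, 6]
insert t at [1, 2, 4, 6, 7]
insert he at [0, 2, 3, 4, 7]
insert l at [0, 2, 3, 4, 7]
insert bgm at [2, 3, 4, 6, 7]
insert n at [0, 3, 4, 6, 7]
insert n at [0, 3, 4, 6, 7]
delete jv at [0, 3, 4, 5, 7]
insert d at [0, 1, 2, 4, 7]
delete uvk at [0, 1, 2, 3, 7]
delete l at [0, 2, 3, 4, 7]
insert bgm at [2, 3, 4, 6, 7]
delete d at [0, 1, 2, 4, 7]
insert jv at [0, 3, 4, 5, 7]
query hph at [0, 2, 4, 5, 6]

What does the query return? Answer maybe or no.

Answer: maybe

Derivation:
Step 1: insert uvk at [0, 1, 2, 3, 7] -> counters=[1,1,1,1,0,0,0,1]
Step 2: insert im at [0, 2, 3, 6, 7] -> counters=[2,1,2,2,0,0,1,2]
Step 3: insert s at [0, 1, 2, 4, 6] -> counters=[3,2,3,2,1,0,2,2]
Step 4: insert d at [0, 1, 2, 4, 7] -> counters=[4,3,4,2,2,0,2,3]
Step 5: insert lls at [1, 4, 5, 6, 7] -> counters=[4,4,4,2,3,1,3,4]
Step 6: insert jv at [0, 3, 4, 5, 7] -> counters=[5,4,4,3,4,2,3,5]
Step 7: insert f at [0, 2, 3, 4, 6] -> counters=[6,4,5,4,5,2,4,5]
Step 8: insert t at [1, 2, 4, 6, 7] -> counters=[6,5,6,4,6,2,5,6]
Step 9: insert he at [0, 2, 3, 4, 7] -> counters=[7,5,7,5,7,2,5,7]
Step 10: insert l at [0, 2, 3, 4, 7] -> counters=[8,5,8,6,8,2,5,8]
Step 11: insert bgm at [2, 3, 4, 6, 7] -> counters=[8,5,9,7,9,2,6,9]
Step 12: insert n at [0, 3, 4, 6, 7] -> counters=[9,5,9,8,10,2,7,10]
Step 13: insert n at [0, 3, 4, 6, 7] -> counters=[10,5,9,9,11,2,8,11]
Step 14: delete jv at [0, 3, 4, 5, 7] -> counters=[9,5,9,8,10,1,8,10]
Step 15: insert d at [0, 1, 2, 4, 7] -> counters=[10,6,10,8,11,1,8,11]
Step 16: delete uvk at [0, 1, 2, 3, 7] -> counters=[9,5,9,7,11,1,8,10]
Step 17: delete l at [0, 2, 3, 4, 7] -> counters=[8,5,8,6,10,1,8,9]
Step 18: insert bgm at [2, 3, 4, 6, 7] -> counters=[8,5,9,7,11,1,9,10]
Step 19: delete d at [0, 1, 2, 4, 7] -> counters=[7,4,8,7,10,1,9,9]
Step 20: insert jv at [0, 3, 4, 5, 7] -> counters=[8,4,8,8,11,2,9,10]
Query hph: check counters[0]=8 counters[2]=8 counters[4]=11 counters[5]=2 counters[6]=9 -> maybe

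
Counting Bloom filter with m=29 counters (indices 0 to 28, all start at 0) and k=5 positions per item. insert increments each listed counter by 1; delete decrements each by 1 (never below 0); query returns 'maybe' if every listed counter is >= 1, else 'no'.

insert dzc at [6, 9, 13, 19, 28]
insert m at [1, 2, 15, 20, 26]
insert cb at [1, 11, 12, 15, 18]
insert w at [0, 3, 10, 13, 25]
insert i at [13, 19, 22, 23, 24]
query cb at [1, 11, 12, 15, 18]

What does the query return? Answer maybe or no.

Step 1: insert dzc at [6, 9, 13, 19, 28] -> counters=[0,0,0,0,0,0,1,0,0,1,0,0,0,1,0,0,0,0,0,1,0,0,0,0,0,0,0,0,1]
Step 2: insert m at [1, 2, 15, 20, 26] -> counters=[0,1,1,0,0,0,1,0,0,1,0,0,0,1,0,1,0,0,0,1,1,0,0,0,0,0,1,0,1]
Step 3: insert cb at [1, 11, 12, 15, 18] -> counters=[0,2,1,0,0,0,1,0,0,1,0,1,1,1,0,2,0,0,1,1,1,0,0,0,0,0,1,0,1]
Step 4: insert w at [0, 3, 10, 13, 25] -> counters=[1,2,1,1,0,0,1,0,0,1,1,1,1,2,0,2,0,0,1,1,1,0,0,0,0,1,1,0,1]
Step 5: insert i at [13, 19, 22, 23, 24] -> counters=[1,2,1,1,0,0,1,0,0,1,1,1,1,3,0,2,0,0,1,2,1,0,1,1,1,1,1,0,1]
Query cb: check counters[1]=2 counters[11]=1 counters[12]=1 counters[15]=2 counters[18]=1 -> maybe

Answer: maybe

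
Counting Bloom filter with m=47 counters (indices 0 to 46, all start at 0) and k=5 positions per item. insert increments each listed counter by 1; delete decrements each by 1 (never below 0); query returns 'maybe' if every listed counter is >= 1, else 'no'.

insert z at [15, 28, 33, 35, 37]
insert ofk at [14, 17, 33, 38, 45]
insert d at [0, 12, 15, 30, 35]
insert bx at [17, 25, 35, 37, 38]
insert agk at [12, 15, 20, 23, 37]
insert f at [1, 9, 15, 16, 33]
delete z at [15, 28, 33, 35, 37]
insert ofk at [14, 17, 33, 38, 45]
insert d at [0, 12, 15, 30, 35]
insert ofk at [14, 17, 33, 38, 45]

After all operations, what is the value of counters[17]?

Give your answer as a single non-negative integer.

Answer: 4

Derivation:
Step 1: insert z at [15, 28, 33, 35, 37] -> counters=[0,0,0,0,0,0,0,0,0,0,0,0,0,0,0,1,0,0,0,0,0,0,0,0,0,0,0,0,1,0,0,0,0,1,0,1,0,1,0,0,0,0,0,0,0,0,0]
Step 2: insert ofk at [14, 17, 33, 38, 45] -> counters=[0,0,0,0,0,0,0,0,0,0,0,0,0,0,1,1,0,1,0,0,0,0,0,0,0,0,0,0,1,0,0,0,0,2,0,1,0,1,1,0,0,0,0,0,0,1,0]
Step 3: insert d at [0, 12, 15, 30, 35] -> counters=[1,0,0,0,0,0,0,0,0,0,0,0,1,0,1,2,0,1,0,0,0,0,0,0,0,0,0,0,1,0,1,0,0,2,0,2,0,1,1,0,0,0,0,0,0,1,0]
Step 4: insert bx at [17, 25, 35, 37, 38] -> counters=[1,0,0,0,0,0,0,0,0,0,0,0,1,0,1,2,0,2,0,0,0,0,0,0,0,1,0,0,1,0,1,0,0,2,0,3,0,2,2,0,0,0,0,0,0,1,0]
Step 5: insert agk at [12, 15, 20, 23, 37] -> counters=[1,0,0,0,0,0,0,0,0,0,0,0,2,0,1,3,0,2,0,0,1,0,0,1,0,1,0,0,1,0,1,0,0,2,0,3,0,3,2,0,0,0,0,0,0,1,0]
Step 6: insert f at [1, 9, 15, 16, 33] -> counters=[1,1,0,0,0,0,0,0,0,1,0,0,2,0,1,4,1,2,0,0,1,0,0,1,0,1,0,0,1,0,1,0,0,3,0,3,0,3,2,0,0,0,0,0,0,1,0]
Step 7: delete z at [15, 28, 33, 35, 37] -> counters=[1,1,0,0,0,0,0,0,0,1,0,0,2,0,1,3,1,2,0,0,1,0,0,1,0,1,0,0,0,0,1,0,0,2,0,2,0,2,2,0,0,0,0,0,0,1,0]
Step 8: insert ofk at [14, 17, 33, 38, 45] -> counters=[1,1,0,0,0,0,0,0,0,1,0,0,2,0,2,3,1,3,0,0,1,0,0,1,0,1,0,0,0,0,1,0,0,3,0,2,0,2,3,0,0,0,0,0,0,2,0]
Step 9: insert d at [0, 12, 15, 30, 35] -> counters=[2,1,0,0,0,0,0,0,0,1,0,0,3,0,2,4,1,3,0,0,1,0,0,1,0,1,0,0,0,0,2,0,0,3,0,3,0,2,3,0,0,0,0,0,0,2,0]
Step 10: insert ofk at [14, 17, 33, 38, 45] -> counters=[2,1,0,0,0,0,0,0,0,1,0,0,3,0,3,4,1,4,0,0,1,0,0,1,0,1,0,0,0,0,2,0,0,4,0,3,0,2,4,0,0,0,0,0,0,3,0]
Final counters=[2,1,0,0,0,0,0,0,0,1,0,0,3,0,3,4,1,4,0,0,1,0,0,1,0,1,0,0,0,0,2,0,0,4,0,3,0,2,4,0,0,0,0,0,0,3,0] -> counters[17]=4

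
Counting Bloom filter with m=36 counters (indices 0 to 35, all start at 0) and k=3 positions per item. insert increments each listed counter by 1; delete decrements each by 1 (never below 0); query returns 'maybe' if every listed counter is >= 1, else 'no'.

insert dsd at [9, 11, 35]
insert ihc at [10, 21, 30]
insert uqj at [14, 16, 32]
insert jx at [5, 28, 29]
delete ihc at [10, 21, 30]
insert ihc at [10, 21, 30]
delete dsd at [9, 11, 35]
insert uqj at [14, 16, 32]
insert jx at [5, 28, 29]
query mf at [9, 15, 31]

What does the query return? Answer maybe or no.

Answer: no

Derivation:
Step 1: insert dsd at [9, 11, 35] -> counters=[0,0,0,0,0,0,0,0,0,1,0,1,0,0,0,0,0,0,0,0,0,0,0,0,0,0,0,0,0,0,0,0,0,0,0,1]
Step 2: insert ihc at [10, 21, 30] -> counters=[0,0,0,0,0,0,0,0,0,1,1,1,0,0,0,0,0,0,0,0,0,1,0,0,0,0,0,0,0,0,1,0,0,0,0,1]
Step 3: insert uqj at [14, 16, 32] -> counters=[0,0,0,0,0,0,0,0,0,1,1,1,0,0,1,0,1,0,0,0,0,1,0,0,0,0,0,0,0,0,1,0,1,0,0,1]
Step 4: insert jx at [5, 28, 29] -> counters=[0,0,0,0,0,1,0,0,0,1,1,1,0,0,1,0,1,0,0,0,0,1,0,0,0,0,0,0,1,1,1,0,1,0,0,1]
Step 5: delete ihc at [10, 21, 30] -> counters=[0,0,0,0,0,1,0,0,0,1,0,1,0,0,1,0,1,0,0,0,0,0,0,0,0,0,0,0,1,1,0,0,1,0,0,1]
Step 6: insert ihc at [10, 21, 30] -> counters=[0,0,0,0,0,1,0,0,0,1,1,1,0,0,1,0,1,0,0,0,0,1,0,0,0,0,0,0,1,1,1,0,1,0,0,1]
Step 7: delete dsd at [9, 11, 35] -> counters=[0,0,0,0,0,1,0,0,0,0,1,0,0,0,1,0,1,0,0,0,0,1,0,0,0,0,0,0,1,1,1,0,1,0,0,0]
Step 8: insert uqj at [14, 16, 32] -> counters=[0,0,0,0,0,1,0,0,0,0,1,0,0,0,2,0,2,0,0,0,0,1,0,0,0,0,0,0,1,1,1,0,2,0,0,0]
Step 9: insert jx at [5, 28, 29] -> counters=[0,0,0,0,0,2,0,0,0,0,1,0,0,0,2,0,2,0,0,0,0,1,0,0,0,0,0,0,2,2,1,0,2,0,0,0]
Query mf: check counters[9]=0 counters[15]=0 counters[31]=0 -> no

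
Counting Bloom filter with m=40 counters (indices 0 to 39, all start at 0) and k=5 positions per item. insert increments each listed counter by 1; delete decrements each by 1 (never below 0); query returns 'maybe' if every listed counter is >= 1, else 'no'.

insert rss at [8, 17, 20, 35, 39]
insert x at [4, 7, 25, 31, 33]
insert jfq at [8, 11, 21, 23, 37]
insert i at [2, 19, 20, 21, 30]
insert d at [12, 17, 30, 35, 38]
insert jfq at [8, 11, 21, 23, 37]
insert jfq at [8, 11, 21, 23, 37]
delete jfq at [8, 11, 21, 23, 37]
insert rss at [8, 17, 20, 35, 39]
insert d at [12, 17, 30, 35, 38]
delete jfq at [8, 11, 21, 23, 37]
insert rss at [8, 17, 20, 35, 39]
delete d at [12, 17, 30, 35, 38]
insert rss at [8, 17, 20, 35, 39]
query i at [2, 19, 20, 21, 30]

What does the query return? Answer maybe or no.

Step 1: insert rss at [8, 17, 20, 35, 39] -> counters=[0,0,0,0,0,0,0,0,1,0,0,0,0,0,0,0,0,1,0,0,1,0,0,0,0,0,0,0,0,0,0,0,0,0,0,1,0,0,0,1]
Step 2: insert x at [4, 7, 25, 31, 33] -> counters=[0,0,0,0,1,0,0,1,1,0,0,0,0,0,0,0,0,1,0,0,1,0,0,0,0,1,0,0,0,0,0,1,0,1,0,1,0,0,0,1]
Step 3: insert jfq at [8, 11, 21, 23, 37] -> counters=[0,0,0,0,1,0,0,1,2,0,0,1,0,0,0,0,0,1,0,0,1,1,0,1,0,1,0,0,0,0,0,1,0,1,0,1,0,1,0,1]
Step 4: insert i at [2, 19, 20, 21, 30] -> counters=[0,0,1,0,1,0,0,1,2,0,0,1,0,0,0,0,0,1,0,1,2,2,0,1,0,1,0,0,0,0,1,1,0,1,0,1,0,1,0,1]
Step 5: insert d at [12, 17, 30, 35, 38] -> counters=[0,0,1,0,1,0,0,1,2,0,0,1,1,0,0,0,0,2,0,1,2,2,0,1,0,1,0,0,0,0,2,1,0,1,0,2,0,1,1,1]
Step 6: insert jfq at [8, 11, 21, 23, 37] -> counters=[0,0,1,0,1,0,0,1,3,0,0,2,1,0,0,0,0,2,0,1,2,3,0,2,0,1,0,0,0,0,2,1,0,1,0,2,0,2,1,1]
Step 7: insert jfq at [8, 11, 21, 23, 37] -> counters=[0,0,1,0,1,0,0,1,4,0,0,3,1,0,0,0,0,2,0,1,2,4,0,3,0,1,0,0,0,0,2,1,0,1,0,2,0,3,1,1]
Step 8: delete jfq at [8, 11, 21, 23, 37] -> counters=[0,0,1,0,1,0,0,1,3,0,0,2,1,0,0,0,0,2,0,1,2,3,0,2,0,1,0,0,0,0,2,1,0,1,0,2,0,2,1,1]
Step 9: insert rss at [8, 17, 20, 35, 39] -> counters=[0,0,1,0,1,0,0,1,4,0,0,2,1,0,0,0,0,3,0,1,3,3,0,2,0,1,0,0,0,0,2,1,0,1,0,3,0,2,1,2]
Step 10: insert d at [12, 17, 30, 35, 38] -> counters=[0,0,1,0,1,0,0,1,4,0,0,2,2,0,0,0,0,4,0,1,3,3,0,2,0,1,0,0,0,0,3,1,0,1,0,4,0,2,2,2]
Step 11: delete jfq at [8, 11, 21, 23, 37] -> counters=[0,0,1,0,1,0,0,1,3,0,0,1,2,0,0,0,0,4,0,1,3,2,0,1,0,1,0,0,0,0,3,1,0,1,0,4,0,1,2,2]
Step 12: insert rss at [8, 17, 20, 35, 39] -> counters=[0,0,1,0,1,0,0,1,4,0,0,1,2,0,0,0,0,5,0,1,4,2,0,1,0,1,0,0,0,0,3,1,0,1,0,5,0,1,2,3]
Step 13: delete d at [12, 17, 30, 35, 38] -> counters=[0,0,1,0,1,0,0,1,4,0,0,1,1,0,0,0,0,4,0,1,4,2,0,1,0,1,0,0,0,0,2,1,0,1,0,4,0,1,1,3]
Step 14: insert rss at [8, 17, 20, 35, 39] -> counters=[0,0,1,0,1,0,0,1,5,0,0,1,1,0,0,0,0,5,0,1,5,2,0,1,0,1,0,0,0,0,2,1,0,1,0,5,0,1,1,4]
Query i: check counters[2]=1 counters[19]=1 counters[20]=5 counters[21]=2 counters[30]=2 -> maybe

Answer: maybe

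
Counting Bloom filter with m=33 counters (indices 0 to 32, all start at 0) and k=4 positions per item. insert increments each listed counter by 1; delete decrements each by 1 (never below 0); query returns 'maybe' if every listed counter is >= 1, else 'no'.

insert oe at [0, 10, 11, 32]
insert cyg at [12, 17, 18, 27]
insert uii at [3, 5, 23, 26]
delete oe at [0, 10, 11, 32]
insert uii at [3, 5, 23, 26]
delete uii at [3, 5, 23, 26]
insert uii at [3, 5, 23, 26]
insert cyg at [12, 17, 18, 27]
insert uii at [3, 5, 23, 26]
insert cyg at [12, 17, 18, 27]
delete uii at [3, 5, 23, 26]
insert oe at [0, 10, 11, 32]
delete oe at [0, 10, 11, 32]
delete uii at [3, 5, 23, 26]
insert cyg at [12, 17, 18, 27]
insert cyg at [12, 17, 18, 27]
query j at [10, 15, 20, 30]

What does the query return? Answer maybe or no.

Step 1: insert oe at [0, 10, 11, 32] -> counters=[1,0,0,0,0,0,0,0,0,0,1,1,0,0,0,0,0,0,0,0,0,0,0,0,0,0,0,0,0,0,0,0,1]
Step 2: insert cyg at [12, 17, 18, 27] -> counters=[1,0,0,0,0,0,0,0,0,0,1,1,1,0,0,0,0,1,1,0,0,0,0,0,0,0,0,1,0,0,0,0,1]
Step 3: insert uii at [3, 5, 23, 26] -> counters=[1,0,0,1,0,1,0,0,0,0,1,1,1,0,0,0,0,1,1,0,0,0,0,1,0,0,1,1,0,0,0,0,1]
Step 4: delete oe at [0, 10, 11, 32] -> counters=[0,0,0,1,0,1,0,0,0,0,0,0,1,0,0,0,0,1,1,0,0,0,0,1,0,0,1,1,0,0,0,0,0]
Step 5: insert uii at [3, 5, 23, 26] -> counters=[0,0,0,2,0,2,0,0,0,0,0,0,1,0,0,0,0,1,1,0,0,0,0,2,0,0,2,1,0,0,0,0,0]
Step 6: delete uii at [3, 5, 23, 26] -> counters=[0,0,0,1,0,1,0,0,0,0,0,0,1,0,0,0,0,1,1,0,0,0,0,1,0,0,1,1,0,0,0,0,0]
Step 7: insert uii at [3, 5, 23, 26] -> counters=[0,0,0,2,0,2,0,0,0,0,0,0,1,0,0,0,0,1,1,0,0,0,0,2,0,0,2,1,0,0,0,0,0]
Step 8: insert cyg at [12, 17, 18, 27] -> counters=[0,0,0,2,0,2,0,0,0,0,0,0,2,0,0,0,0,2,2,0,0,0,0,2,0,0,2,2,0,0,0,0,0]
Step 9: insert uii at [3, 5, 23, 26] -> counters=[0,0,0,3,0,3,0,0,0,0,0,0,2,0,0,0,0,2,2,0,0,0,0,3,0,0,3,2,0,0,0,0,0]
Step 10: insert cyg at [12, 17, 18, 27] -> counters=[0,0,0,3,0,3,0,0,0,0,0,0,3,0,0,0,0,3,3,0,0,0,0,3,0,0,3,3,0,0,0,0,0]
Step 11: delete uii at [3, 5, 23, 26] -> counters=[0,0,0,2,0,2,0,0,0,0,0,0,3,0,0,0,0,3,3,0,0,0,0,2,0,0,2,3,0,0,0,0,0]
Step 12: insert oe at [0, 10, 11, 32] -> counters=[1,0,0,2,0,2,0,0,0,0,1,1,3,0,0,0,0,3,3,0,0,0,0,2,0,0,2,3,0,0,0,0,1]
Step 13: delete oe at [0, 10, 11, 32] -> counters=[0,0,0,2,0,2,0,0,0,0,0,0,3,0,0,0,0,3,3,0,0,0,0,2,0,0,2,3,0,0,0,0,0]
Step 14: delete uii at [3, 5, 23, 26] -> counters=[0,0,0,1,0,1,0,0,0,0,0,0,3,0,0,0,0,3,3,0,0,0,0,1,0,0,1,3,0,0,0,0,0]
Step 15: insert cyg at [12, 17, 18, 27] -> counters=[0,0,0,1,0,1,0,0,0,0,0,0,4,0,0,0,0,4,4,0,0,0,0,1,0,0,1,4,0,0,0,0,0]
Step 16: insert cyg at [12, 17, 18, 27] -> counters=[0,0,0,1,0,1,0,0,0,0,0,0,5,0,0,0,0,5,5,0,0,0,0,1,0,0,1,5,0,0,0,0,0]
Query j: check counters[10]=0 counters[15]=0 counters[20]=0 counters[30]=0 -> no

Answer: no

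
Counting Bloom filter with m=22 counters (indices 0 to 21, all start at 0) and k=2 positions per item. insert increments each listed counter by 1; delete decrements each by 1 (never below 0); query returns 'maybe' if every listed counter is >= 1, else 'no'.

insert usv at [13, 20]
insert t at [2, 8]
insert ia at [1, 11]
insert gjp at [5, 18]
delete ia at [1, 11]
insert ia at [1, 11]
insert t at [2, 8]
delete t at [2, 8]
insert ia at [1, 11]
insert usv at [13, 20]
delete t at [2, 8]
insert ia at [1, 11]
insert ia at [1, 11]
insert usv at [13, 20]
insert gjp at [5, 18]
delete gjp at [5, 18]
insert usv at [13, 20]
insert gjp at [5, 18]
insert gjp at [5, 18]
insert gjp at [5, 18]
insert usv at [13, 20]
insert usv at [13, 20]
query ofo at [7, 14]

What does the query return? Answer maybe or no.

Answer: no

Derivation:
Step 1: insert usv at [13, 20] -> counters=[0,0,0,0,0,0,0,0,0,0,0,0,0,1,0,0,0,0,0,0,1,0]
Step 2: insert t at [2, 8] -> counters=[0,0,1,0,0,0,0,0,1,0,0,0,0,1,0,0,0,0,0,0,1,0]
Step 3: insert ia at [1, 11] -> counters=[0,1,1,0,0,0,0,0,1,0,0,1,0,1,0,0,0,0,0,0,1,0]
Step 4: insert gjp at [5, 18] -> counters=[0,1,1,0,0,1,0,0,1,0,0,1,0,1,0,0,0,0,1,0,1,0]
Step 5: delete ia at [1, 11] -> counters=[0,0,1,0,0,1,0,0,1,0,0,0,0,1,0,0,0,0,1,0,1,0]
Step 6: insert ia at [1, 11] -> counters=[0,1,1,0,0,1,0,0,1,0,0,1,0,1,0,0,0,0,1,0,1,0]
Step 7: insert t at [2, 8] -> counters=[0,1,2,0,0,1,0,0,2,0,0,1,0,1,0,0,0,0,1,0,1,0]
Step 8: delete t at [2, 8] -> counters=[0,1,1,0,0,1,0,0,1,0,0,1,0,1,0,0,0,0,1,0,1,0]
Step 9: insert ia at [1, 11] -> counters=[0,2,1,0,0,1,0,0,1,0,0,2,0,1,0,0,0,0,1,0,1,0]
Step 10: insert usv at [13, 20] -> counters=[0,2,1,0,0,1,0,0,1,0,0,2,0,2,0,0,0,0,1,0,2,0]
Step 11: delete t at [2, 8] -> counters=[0,2,0,0,0,1,0,0,0,0,0,2,0,2,0,0,0,0,1,0,2,0]
Step 12: insert ia at [1, 11] -> counters=[0,3,0,0,0,1,0,0,0,0,0,3,0,2,0,0,0,0,1,0,2,0]
Step 13: insert ia at [1, 11] -> counters=[0,4,0,0,0,1,0,0,0,0,0,4,0,2,0,0,0,0,1,0,2,0]
Step 14: insert usv at [13, 20] -> counters=[0,4,0,0,0,1,0,0,0,0,0,4,0,3,0,0,0,0,1,0,3,0]
Step 15: insert gjp at [5, 18] -> counters=[0,4,0,0,0,2,0,0,0,0,0,4,0,3,0,0,0,0,2,0,3,0]
Step 16: delete gjp at [5, 18] -> counters=[0,4,0,0,0,1,0,0,0,0,0,4,0,3,0,0,0,0,1,0,3,0]
Step 17: insert usv at [13, 20] -> counters=[0,4,0,0,0,1,0,0,0,0,0,4,0,4,0,0,0,0,1,0,4,0]
Step 18: insert gjp at [5, 18] -> counters=[0,4,0,0,0,2,0,0,0,0,0,4,0,4,0,0,0,0,2,0,4,0]
Step 19: insert gjp at [5, 18] -> counters=[0,4,0,0,0,3,0,0,0,0,0,4,0,4,0,0,0,0,3,0,4,0]
Step 20: insert gjp at [5, 18] -> counters=[0,4,0,0,0,4,0,0,0,0,0,4,0,4,0,0,0,0,4,0,4,0]
Step 21: insert usv at [13, 20] -> counters=[0,4,0,0,0,4,0,0,0,0,0,4,0,5,0,0,0,0,4,0,5,0]
Step 22: insert usv at [13, 20] -> counters=[0,4,0,0,0,4,0,0,0,0,0,4,0,6,0,0,0,0,4,0,6,0]
Query ofo: check counters[7]=0 counters[14]=0 -> no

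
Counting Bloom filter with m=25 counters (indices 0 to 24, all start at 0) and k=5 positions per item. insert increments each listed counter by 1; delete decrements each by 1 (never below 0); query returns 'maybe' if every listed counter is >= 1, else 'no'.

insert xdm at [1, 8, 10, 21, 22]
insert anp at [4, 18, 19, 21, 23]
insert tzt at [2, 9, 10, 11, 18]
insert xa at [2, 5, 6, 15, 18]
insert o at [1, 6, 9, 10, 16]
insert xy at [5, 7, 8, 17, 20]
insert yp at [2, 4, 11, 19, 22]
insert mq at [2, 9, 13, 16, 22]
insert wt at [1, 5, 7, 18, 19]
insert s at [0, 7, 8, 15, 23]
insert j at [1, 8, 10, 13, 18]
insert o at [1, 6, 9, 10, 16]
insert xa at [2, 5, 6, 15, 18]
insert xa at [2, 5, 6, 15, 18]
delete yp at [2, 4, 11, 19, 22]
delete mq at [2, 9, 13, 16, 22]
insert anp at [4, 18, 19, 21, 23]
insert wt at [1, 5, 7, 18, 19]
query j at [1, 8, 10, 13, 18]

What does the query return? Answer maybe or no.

Step 1: insert xdm at [1, 8, 10, 21, 22] -> counters=[0,1,0,0,0,0,0,0,1,0,1,0,0,0,0,0,0,0,0,0,0,1,1,0,0]
Step 2: insert anp at [4, 18, 19, 21, 23] -> counters=[0,1,0,0,1,0,0,0,1,0,1,0,0,0,0,0,0,0,1,1,0,2,1,1,0]
Step 3: insert tzt at [2, 9, 10, 11, 18] -> counters=[0,1,1,0,1,0,0,0,1,1,2,1,0,0,0,0,0,0,2,1,0,2,1,1,0]
Step 4: insert xa at [2, 5, 6, 15, 18] -> counters=[0,1,2,0,1,1,1,0,1,1,2,1,0,0,0,1,0,0,3,1,0,2,1,1,0]
Step 5: insert o at [1, 6, 9, 10, 16] -> counters=[0,2,2,0,1,1,2,0,1,2,3,1,0,0,0,1,1,0,3,1,0,2,1,1,0]
Step 6: insert xy at [5, 7, 8, 17, 20] -> counters=[0,2,2,0,1,2,2,1,2,2,3,1,0,0,0,1,1,1,3,1,1,2,1,1,0]
Step 7: insert yp at [2, 4, 11, 19, 22] -> counters=[0,2,3,0,2,2,2,1,2,2,3,2,0,0,0,1,1,1,3,2,1,2,2,1,0]
Step 8: insert mq at [2, 9, 13, 16, 22] -> counters=[0,2,4,0,2,2,2,1,2,3,3,2,0,1,0,1,2,1,3,2,1,2,3,1,0]
Step 9: insert wt at [1, 5, 7, 18, 19] -> counters=[0,3,4,0,2,3,2,2,2,3,3,2,0,1,0,1,2,1,4,3,1,2,3,1,0]
Step 10: insert s at [0, 7, 8, 15, 23] -> counters=[1,3,4,0,2,3,2,3,3,3,3,2,0,1,0,2,2,1,4,3,1,2,3,2,0]
Step 11: insert j at [1, 8, 10, 13, 18] -> counters=[1,4,4,0,2,3,2,3,4,3,4,2,0,2,0,2,2,1,5,3,1,2,3,2,0]
Step 12: insert o at [1, 6, 9, 10, 16] -> counters=[1,5,4,0,2,3,3,3,4,4,5,2,0,2,0,2,3,1,5,3,1,2,3,2,0]
Step 13: insert xa at [2, 5, 6, 15, 18] -> counters=[1,5,5,0,2,4,4,3,4,4,5,2,0,2,0,3,3,1,6,3,1,2,3,2,0]
Step 14: insert xa at [2, 5, 6, 15, 18] -> counters=[1,5,6,0,2,5,5,3,4,4,5,2,0,2,0,4,3,1,7,3,1,2,3,2,0]
Step 15: delete yp at [2, 4, 11, 19, 22] -> counters=[1,5,5,0,1,5,5,3,4,4,5,1,0,2,0,4,3,1,7,2,1,2,2,2,0]
Step 16: delete mq at [2, 9, 13, 16, 22] -> counters=[1,5,4,0,1,5,5,3,4,3,5,1,0,1,0,4,2,1,7,2,1,2,1,2,0]
Step 17: insert anp at [4, 18, 19, 21, 23] -> counters=[1,5,4,0,2,5,5,3,4,3,5,1,0,1,0,4,2,1,8,3,1,3,1,3,0]
Step 18: insert wt at [1, 5, 7, 18, 19] -> counters=[1,6,4,0,2,6,5,4,4,3,5,1,0,1,0,4,2,1,9,4,1,3,1,3,0]
Query j: check counters[1]=6 counters[8]=4 counters[10]=5 counters[13]=1 counters[18]=9 -> maybe

Answer: maybe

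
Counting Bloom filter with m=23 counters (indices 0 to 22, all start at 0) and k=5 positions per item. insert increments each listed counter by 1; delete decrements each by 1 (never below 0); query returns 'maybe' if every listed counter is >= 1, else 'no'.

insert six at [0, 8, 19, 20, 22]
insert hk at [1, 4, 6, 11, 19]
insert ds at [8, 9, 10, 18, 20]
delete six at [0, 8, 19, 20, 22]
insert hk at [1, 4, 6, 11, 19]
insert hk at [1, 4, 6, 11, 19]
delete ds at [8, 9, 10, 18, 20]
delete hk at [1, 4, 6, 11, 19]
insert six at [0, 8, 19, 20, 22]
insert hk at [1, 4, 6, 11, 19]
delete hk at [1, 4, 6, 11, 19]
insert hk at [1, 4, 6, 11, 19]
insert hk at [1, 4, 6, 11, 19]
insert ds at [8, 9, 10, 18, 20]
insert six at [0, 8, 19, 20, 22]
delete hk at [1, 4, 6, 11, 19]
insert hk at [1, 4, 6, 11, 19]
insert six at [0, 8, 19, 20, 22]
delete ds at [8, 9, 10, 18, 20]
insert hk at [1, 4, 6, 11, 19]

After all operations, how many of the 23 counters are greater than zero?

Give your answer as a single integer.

Step 1: insert six at [0, 8, 19, 20, 22] -> counters=[1,0,0,0,0,0,0,0,1,0,0,0,0,0,0,0,0,0,0,1,1,0,1]
Step 2: insert hk at [1, 4, 6, 11, 19] -> counters=[1,1,0,0,1,0,1,0,1,0,0,1,0,0,0,0,0,0,0,2,1,0,1]
Step 3: insert ds at [8, 9, 10, 18, 20] -> counters=[1,1,0,0,1,0,1,0,2,1,1,1,0,0,0,0,0,0,1,2,2,0,1]
Step 4: delete six at [0, 8, 19, 20, 22] -> counters=[0,1,0,0,1,0,1,0,1,1,1,1,0,0,0,0,0,0,1,1,1,0,0]
Step 5: insert hk at [1, 4, 6, 11, 19] -> counters=[0,2,0,0,2,0,2,0,1,1,1,2,0,0,0,0,0,0,1,2,1,0,0]
Step 6: insert hk at [1, 4, 6, 11, 19] -> counters=[0,3,0,0,3,0,3,0,1,1,1,3,0,0,0,0,0,0,1,3,1,0,0]
Step 7: delete ds at [8, 9, 10, 18, 20] -> counters=[0,3,0,0,3,0,3,0,0,0,0,3,0,0,0,0,0,0,0,3,0,0,0]
Step 8: delete hk at [1, 4, 6, 11, 19] -> counters=[0,2,0,0,2,0,2,0,0,0,0,2,0,0,0,0,0,0,0,2,0,0,0]
Step 9: insert six at [0, 8, 19, 20, 22] -> counters=[1,2,0,0,2,0,2,0,1,0,0,2,0,0,0,0,0,0,0,3,1,0,1]
Step 10: insert hk at [1, 4, 6, 11, 19] -> counters=[1,3,0,0,3,0,3,0,1,0,0,3,0,0,0,0,0,0,0,4,1,0,1]
Step 11: delete hk at [1, 4, 6, 11, 19] -> counters=[1,2,0,0,2,0,2,0,1,0,0,2,0,0,0,0,0,0,0,3,1,0,1]
Step 12: insert hk at [1, 4, 6, 11, 19] -> counters=[1,3,0,0,3,0,3,0,1,0,0,3,0,0,0,0,0,0,0,4,1,0,1]
Step 13: insert hk at [1, 4, 6, 11, 19] -> counters=[1,4,0,0,4,0,4,0,1,0,0,4,0,0,0,0,0,0,0,5,1,0,1]
Step 14: insert ds at [8, 9, 10, 18, 20] -> counters=[1,4,0,0,4,0,4,0,2,1,1,4,0,0,0,0,0,0,1,5,2,0,1]
Step 15: insert six at [0, 8, 19, 20, 22] -> counters=[2,4,0,0,4,0,4,0,3,1,1,4,0,0,0,0,0,0,1,6,3,0,2]
Step 16: delete hk at [1, 4, 6, 11, 19] -> counters=[2,3,0,0,3,0,3,0,3,1,1,3,0,0,0,0,0,0,1,5,3,0,2]
Step 17: insert hk at [1, 4, 6, 11, 19] -> counters=[2,4,0,0,4,0,4,0,3,1,1,4,0,0,0,0,0,0,1,6,3,0,2]
Step 18: insert six at [0, 8, 19, 20, 22] -> counters=[3,4,0,0,4,0,4,0,4,1,1,4,0,0,0,0,0,0,1,7,4,0,3]
Step 19: delete ds at [8, 9, 10, 18, 20] -> counters=[3,4,0,0,4,0,4,0,3,0,0,4,0,0,0,0,0,0,0,7,3,0,3]
Step 20: insert hk at [1, 4, 6, 11, 19] -> counters=[3,5,0,0,5,0,5,0,3,0,0,5,0,0,0,0,0,0,0,8,3,0,3]
Final counters=[3,5,0,0,5,0,5,0,3,0,0,5,0,0,0,0,0,0,0,8,3,0,3] -> 9 nonzero

Answer: 9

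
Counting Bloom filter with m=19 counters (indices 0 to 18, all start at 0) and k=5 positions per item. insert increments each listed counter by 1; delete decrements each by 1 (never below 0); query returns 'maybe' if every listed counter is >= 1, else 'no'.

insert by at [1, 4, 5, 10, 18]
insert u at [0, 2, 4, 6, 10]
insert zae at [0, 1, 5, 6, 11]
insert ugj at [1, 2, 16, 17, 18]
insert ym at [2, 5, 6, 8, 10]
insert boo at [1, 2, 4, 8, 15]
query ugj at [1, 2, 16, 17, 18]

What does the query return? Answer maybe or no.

Step 1: insert by at [1, 4, 5, 10, 18] -> counters=[0,1,0,0,1,1,0,0,0,0,1,0,0,0,0,0,0,0,1]
Step 2: insert u at [0, 2, 4, 6, 10] -> counters=[1,1,1,0,2,1,1,0,0,0,2,0,0,0,0,0,0,0,1]
Step 3: insert zae at [0, 1, 5, 6, 11] -> counters=[2,2,1,0,2,2,2,0,0,0,2,1,0,0,0,0,0,0,1]
Step 4: insert ugj at [1, 2, 16, 17, 18] -> counters=[2,3,2,0,2,2,2,0,0,0,2,1,0,0,0,0,1,1,2]
Step 5: insert ym at [2, 5, 6, 8, 10] -> counters=[2,3,3,0,2,3,3,0,1,0,3,1,0,0,0,0,1,1,2]
Step 6: insert boo at [1, 2, 4, 8, 15] -> counters=[2,4,4,0,3,3,3,0,2,0,3,1,0,0,0,1,1,1,2]
Query ugj: check counters[1]=4 counters[2]=4 counters[16]=1 counters[17]=1 counters[18]=2 -> maybe

Answer: maybe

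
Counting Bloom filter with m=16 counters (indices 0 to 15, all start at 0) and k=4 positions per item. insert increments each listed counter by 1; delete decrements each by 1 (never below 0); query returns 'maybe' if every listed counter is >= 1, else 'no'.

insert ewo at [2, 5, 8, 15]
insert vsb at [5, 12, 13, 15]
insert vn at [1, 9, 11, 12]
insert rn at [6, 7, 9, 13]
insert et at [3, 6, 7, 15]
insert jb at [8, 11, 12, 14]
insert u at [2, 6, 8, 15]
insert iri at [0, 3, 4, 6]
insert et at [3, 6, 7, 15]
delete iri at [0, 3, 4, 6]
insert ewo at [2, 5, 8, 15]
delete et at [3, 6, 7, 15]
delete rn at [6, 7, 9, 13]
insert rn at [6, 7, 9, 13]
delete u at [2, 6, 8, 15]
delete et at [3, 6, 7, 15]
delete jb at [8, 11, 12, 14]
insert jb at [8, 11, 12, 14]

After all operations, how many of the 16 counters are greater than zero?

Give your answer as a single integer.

Step 1: insert ewo at [2, 5, 8, 15] -> counters=[0,0,1,0,0,1,0,0,1,0,0,0,0,0,0,1]
Step 2: insert vsb at [5, 12, 13, 15] -> counters=[0,0,1,0,0,2,0,0,1,0,0,0,1,1,0,2]
Step 3: insert vn at [1, 9, 11, 12] -> counters=[0,1,1,0,0,2,0,0,1,1,0,1,2,1,0,2]
Step 4: insert rn at [6, 7, 9, 13] -> counters=[0,1,1,0,0,2,1,1,1,2,0,1,2,2,0,2]
Step 5: insert et at [3, 6, 7, 15] -> counters=[0,1,1,1,0,2,2,2,1,2,0,1,2,2,0,3]
Step 6: insert jb at [8, 11, 12, 14] -> counters=[0,1,1,1,0,2,2,2,2,2,0,2,3,2,1,3]
Step 7: insert u at [2, 6, 8, 15] -> counters=[0,1,2,1,0,2,3,2,3,2,0,2,3,2,1,4]
Step 8: insert iri at [0, 3, 4, 6] -> counters=[1,1,2,2,1,2,4,2,3,2,0,2,3,2,1,4]
Step 9: insert et at [3, 6, 7, 15] -> counters=[1,1,2,3,1,2,5,3,3,2,0,2,3,2,1,5]
Step 10: delete iri at [0, 3, 4, 6] -> counters=[0,1,2,2,0,2,4,3,3,2,0,2,3,2,1,5]
Step 11: insert ewo at [2, 5, 8, 15] -> counters=[0,1,3,2,0,3,4,3,4,2,0,2,3,2,1,6]
Step 12: delete et at [3, 6, 7, 15] -> counters=[0,1,3,1,0,3,3,2,4,2,0,2,3,2,1,5]
Step 13: delete rn at [6, 7, 9, 13] -> counters=[0,1,3,1,0,3,2,1,4,1,0,2,3,1,1,5]
Step 14: insert rn at [6, 7, 9, 13] -> counters=[0,1,3,1,0,3,3,2,4,2,0,2,3,2,1,5]
Step 15: delete u at [2, 6, 8, 15] -> counters=[0,1,2,1,0,3,2,2,3,2,0,2,3,2,1,4]
Step 16: delete et at [3, 6, 7, 15] -> counters=[0,1,2,0,0,3,1,1,3,2,0,2,3,2,1,3]
Step 17: delete jb at [8, 11, 12, 14] -> counters=[0,1,2,0,0,3,1,1,2,2,0,1,2,2,0,3]
Step 18: insert jb at [8, 11, 12, 14] -> counters=[0,1,2,0,0,3,1,1,3,2,0,2,3,2,1,3]
Final counters=[0,1,2,0,0,3,1,1,3,2,0,2,3,2,1,3] -> 12 nonzero

Answer: 12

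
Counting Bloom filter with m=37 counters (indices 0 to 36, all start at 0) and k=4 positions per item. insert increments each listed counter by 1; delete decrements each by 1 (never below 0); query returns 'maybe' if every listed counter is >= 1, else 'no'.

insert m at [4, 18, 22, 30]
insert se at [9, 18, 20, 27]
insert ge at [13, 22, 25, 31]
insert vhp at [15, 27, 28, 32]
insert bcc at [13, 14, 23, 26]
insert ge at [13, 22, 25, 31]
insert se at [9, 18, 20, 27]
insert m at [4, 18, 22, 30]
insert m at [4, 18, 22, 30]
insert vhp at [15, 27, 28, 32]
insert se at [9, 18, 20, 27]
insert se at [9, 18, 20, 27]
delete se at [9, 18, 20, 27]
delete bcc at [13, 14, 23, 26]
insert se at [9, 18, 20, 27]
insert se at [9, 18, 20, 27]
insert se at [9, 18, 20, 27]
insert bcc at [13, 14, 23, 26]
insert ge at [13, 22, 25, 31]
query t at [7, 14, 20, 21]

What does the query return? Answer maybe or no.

Step 1: insert m at [4, 18, 22, 30] -> counters=[0,0,0,0,1,0,0,0,0,0,0,0,0,0,0,0,0,0,1,0,0,0,1,0,0,0,0,0,0,0,1,0,0,0,0,0,0]
Step 2: insert se at [9, 18, 20, 27] -> counters=[0,0,0,0,1,0,0,0,0,1,0,0,0,0,0,0,0,0,2,0,1,0,1,0,0,0,0,1,0,0,1,0,0,0,0,0,0]
Step 3: insert ge at [13, 22, 25, 31] -> counters=[0,0,0,0,1,0,0,0,0,1,0,0,0,1,0,0,0,0,2,0,1,0,2,0,0,1,0,1,0,0,1,1,0,0,0,0,0]
Step 4: insert vhp at [15, 27, 28, 32] -> counters=[0,0,0,0,1,0,0,0,0,1,0,0,0,1,0,1,0,0,2,0,1,0,2,0,0,1,0,2,1,0,1,1,1,0,0,0,0]
Step 5: insert bcc at [13, 14, 23, 26] -> counters=[0,0,0,0,1,0,0,0,0,1,0,0,0,2,1,1,0,0,2,0,1,0,2,1,0,1,1,2,1,0,1,1,1,0,0,0,0]
Step 6: insert ge at [13, 22, 25, 31] -> counters=[0,0,0,0,1,0,0,0,0,1,0,0,0,3,1,1,0,0,2,0,1,0,3,1,0,2,1,2,1,0,1,2,1,0,0,0,0]
Step 7: insert se at [9, 18, 20, 27] -> counters=[0,0,0,0,1,0,0,0,0,2,0,0,0,3,1,1,0,0,3,0,2,0,3,1,0,2,1,3,1,0,1,2,1,0,0,0,0]
Step 8: insert m at [4, 18, 22, 30] -> counters=[0,0,0,0,2,0,0,0,0,2,0,0,0,3,1,1,0,0,4,0,2,0,4,1,0,2,1,3,1,0,2,2,1,0,0,0,0]
Step 9: insert m at [4, 18, 22, 30] -> counters=[0,0,0,0,3,0,0,0,0,2,0,0,0,3,1,1,0,0,5,0,2,0,5,1,0,2,1,3,1,0,3,2,1,0,0,0,0]
Step 10: insert vhp at [15, 27, 28, 32] -> counters=[0,0,0,0,3,0,0,0,0,2,0,0,0,3,1,2,0,0,5,0,2,0,5,1,0,2,1,4,2,0,3,2,2,0,0,0,0]
Step 11: insert se at [9, 18, 20, 27] -> counters=[0,0,0,0,3,0,0,0,0,3,0,0,0,3,1,2,0,0,6,0,3,0,5,1,0,2,1,5,2,0,3,2,2,0,0,0,0]
Step 12: insert se at [9, 18, 20, 27] -> counters=[0,0,0,0,3,0,0,0,0,4,0,0,0,3,1,2,0,0,7,0,4,0,5,1,0,2,1,6,2,0,3,2,2,0,0,0,0]
Step 13: delete se at [9, 18, 20, 27] -> counters=[0,0,0,0,3,0,0,0,0,3,0,0,0,3,1,2,0,0,6,0,3,0,5,1,0,2,1,5,2,0,3,2,2,0,0,0,0]
Step 14: delete bcc at [13, 14, 23, 26] -> counters=[0,0,0,0,3,0,0,0,0,3,0,0,0,2,0,2,0,0,6,0,3,0,5,0,0,2,0,5,2,0,3,2,2,0,0,0,0]
Step 15: insert se at [9, 18, 20, 27] -> counters=[0,0,0,0,3,0,0,0,0,4,0,0,0,2,0,2,0,0,7,0,4,0,5,0,0,2,0,6,2,0,3,2,2,0,0,0,0]
Step 16: insert se at [9, 18, 20, 27] -> counters=[0,0,0,0,3,0,0,0,0,5,0,0,0,2,0,2,0,0,8,0,5,0,5,0,0,2,0,7,2,0,3,2,2,0,0,0,0]
Step 17: insert se at [9, 18, 20, 27] -> counters=[0,0,0,0,3,0,0,0,0,6,0,0,0,2,0,2,0,0,9,0,6,0,5,0,0,2,0,8,2,0,3,2,2,0,0,0,0]
Step 18: insert bcc at [13, 14, 23, 26] -> counters=[0,0,0,0,3,0,0,0,0,6,0,0,0,3,1,2,0,0,9,0,6,0,5,1,0,2,1,8,2,0,3,2,2,0,0,0,0]
Step 19: insert ge at [13, 22, 25, 31] -> counters=[0,0,0,0,3,0,0,0,0,6,0,0,0,4,1,2,0,0,9,0,6,0,6,1,0,3,1,8,2,0,3,3,2,0,0,0,0]
Query t: check counters[7]=0 counters[14]=1 counters[20]=6 counters[21]=0 -> no

Answer: no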